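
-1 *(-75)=75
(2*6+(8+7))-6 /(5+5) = 132 /5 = 26.40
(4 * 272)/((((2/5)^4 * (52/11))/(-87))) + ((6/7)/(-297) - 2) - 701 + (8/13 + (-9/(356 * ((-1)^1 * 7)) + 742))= -2508430725553/3207204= -782123.85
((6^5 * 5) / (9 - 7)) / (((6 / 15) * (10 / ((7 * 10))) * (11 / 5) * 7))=243000 / 11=22090.91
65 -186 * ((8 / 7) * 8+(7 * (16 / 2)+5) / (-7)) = -103 / 7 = -14.71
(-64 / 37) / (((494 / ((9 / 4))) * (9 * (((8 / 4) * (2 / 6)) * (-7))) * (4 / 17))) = 51 / 63973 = 0.00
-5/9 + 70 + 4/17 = 10661/153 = 69.68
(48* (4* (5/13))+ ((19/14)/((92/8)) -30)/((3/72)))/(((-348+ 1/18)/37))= 896750352/13108459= 68.41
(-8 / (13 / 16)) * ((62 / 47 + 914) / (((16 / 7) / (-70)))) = 168638400 / 611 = 276003.93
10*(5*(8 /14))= 200 /7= 28.57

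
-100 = -100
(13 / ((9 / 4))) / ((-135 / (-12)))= 208 / 405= 0.51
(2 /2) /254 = 1 /254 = 0.00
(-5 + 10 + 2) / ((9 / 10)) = 70 / 9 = 7.78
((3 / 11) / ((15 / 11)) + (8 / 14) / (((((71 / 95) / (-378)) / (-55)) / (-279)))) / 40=-1574396929 / 14200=-110873.02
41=41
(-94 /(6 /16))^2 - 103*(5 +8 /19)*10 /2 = 10267171 /171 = 60041.94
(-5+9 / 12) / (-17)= 1 / 4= 0.25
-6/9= -2/3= -0.67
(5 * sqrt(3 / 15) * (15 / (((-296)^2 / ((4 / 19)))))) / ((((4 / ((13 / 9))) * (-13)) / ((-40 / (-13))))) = -25 * sqrt(5) / 8115432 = -0.00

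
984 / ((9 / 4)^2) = 5248 / 27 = 194.37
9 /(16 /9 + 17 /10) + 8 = 3314 /313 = 10.59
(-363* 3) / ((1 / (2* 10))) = -21780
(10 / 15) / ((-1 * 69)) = -2 / 207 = -0.01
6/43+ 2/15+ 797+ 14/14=514886/645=798.27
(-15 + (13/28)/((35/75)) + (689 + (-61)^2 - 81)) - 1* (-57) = 856911/196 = 4371.99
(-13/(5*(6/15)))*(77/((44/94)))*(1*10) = -10692.50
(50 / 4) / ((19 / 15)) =375 / 38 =9.87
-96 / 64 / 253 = -3 / 506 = -0.01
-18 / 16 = -9 / 8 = -1.12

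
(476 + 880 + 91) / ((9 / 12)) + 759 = 8065 / 3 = 2688.33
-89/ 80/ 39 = -89/ 3120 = -0.03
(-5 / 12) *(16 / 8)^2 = -1.67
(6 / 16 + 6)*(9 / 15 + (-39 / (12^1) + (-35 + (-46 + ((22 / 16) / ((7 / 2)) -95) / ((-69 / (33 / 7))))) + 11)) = -19020909 / 45080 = -421.94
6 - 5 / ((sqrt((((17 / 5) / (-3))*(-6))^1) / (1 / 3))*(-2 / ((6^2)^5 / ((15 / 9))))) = 6 + 15116544*sqrt(170) / 17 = 11593866.00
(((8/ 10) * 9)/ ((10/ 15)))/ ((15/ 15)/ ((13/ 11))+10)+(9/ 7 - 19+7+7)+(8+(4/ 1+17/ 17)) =16913/ 1645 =10.28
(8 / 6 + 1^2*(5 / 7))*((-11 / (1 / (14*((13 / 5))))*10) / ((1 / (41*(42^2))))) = -592960368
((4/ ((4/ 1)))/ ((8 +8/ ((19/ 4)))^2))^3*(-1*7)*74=-12184883179/ 19403360043008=-0.00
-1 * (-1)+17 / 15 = 2.13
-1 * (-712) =712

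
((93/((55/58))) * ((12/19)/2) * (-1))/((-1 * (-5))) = -32364/5225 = -6.19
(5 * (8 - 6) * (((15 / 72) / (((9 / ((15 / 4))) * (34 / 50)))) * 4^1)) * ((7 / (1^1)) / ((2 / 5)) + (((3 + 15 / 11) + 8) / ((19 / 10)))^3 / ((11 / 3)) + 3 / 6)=4871862053125 / 10243107138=475.62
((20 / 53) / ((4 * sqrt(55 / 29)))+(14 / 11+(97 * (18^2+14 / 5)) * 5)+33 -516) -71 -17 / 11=sqrt(1595) / 583+1737381 / 11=157943.80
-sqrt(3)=-1.73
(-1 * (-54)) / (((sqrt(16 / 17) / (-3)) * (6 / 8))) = -54 * sqrt(17) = -222.65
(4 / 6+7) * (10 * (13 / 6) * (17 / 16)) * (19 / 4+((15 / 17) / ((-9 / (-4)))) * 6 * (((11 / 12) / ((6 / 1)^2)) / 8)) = 52233805 / 62208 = 839.66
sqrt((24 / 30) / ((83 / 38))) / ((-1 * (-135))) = 0.00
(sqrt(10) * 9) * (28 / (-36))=-7 * sqrt(10)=-22.14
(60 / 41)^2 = 3600 / 1681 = 2.14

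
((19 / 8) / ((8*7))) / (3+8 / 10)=5 / 448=0.01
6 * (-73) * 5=-2190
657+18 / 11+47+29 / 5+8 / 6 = 117607 / 165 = 712.77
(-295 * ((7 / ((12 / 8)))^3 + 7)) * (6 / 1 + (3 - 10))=865235 / 27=32045.74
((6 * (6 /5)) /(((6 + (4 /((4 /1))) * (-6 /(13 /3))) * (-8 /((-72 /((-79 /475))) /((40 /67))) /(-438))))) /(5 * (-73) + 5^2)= -97854237 /537200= -182.16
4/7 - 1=-0.43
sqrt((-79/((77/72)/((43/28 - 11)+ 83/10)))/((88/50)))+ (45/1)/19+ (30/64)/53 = 9.37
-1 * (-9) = 9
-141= -141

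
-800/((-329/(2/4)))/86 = 200/14147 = 0.01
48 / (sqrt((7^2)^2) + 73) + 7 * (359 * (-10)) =-25129.61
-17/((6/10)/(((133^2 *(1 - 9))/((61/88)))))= 1058509760/183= 5784206.34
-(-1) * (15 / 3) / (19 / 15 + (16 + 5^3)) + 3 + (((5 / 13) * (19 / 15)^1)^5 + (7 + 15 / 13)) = 2159594956081 / 192538440666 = 11.22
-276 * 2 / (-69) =8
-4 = -4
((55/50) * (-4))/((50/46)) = -506/125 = -4.05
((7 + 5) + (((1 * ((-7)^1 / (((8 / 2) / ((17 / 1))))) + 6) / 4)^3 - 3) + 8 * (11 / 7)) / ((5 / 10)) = -375.50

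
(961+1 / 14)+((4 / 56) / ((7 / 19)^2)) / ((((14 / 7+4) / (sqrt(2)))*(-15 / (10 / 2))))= 13455 / 14 - 361*sqrt(2) / 12348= 961.03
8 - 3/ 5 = 37/ 5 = 7.40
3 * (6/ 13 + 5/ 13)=2.54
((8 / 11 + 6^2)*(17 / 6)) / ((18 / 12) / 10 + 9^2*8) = 68680 / 427779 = 0.16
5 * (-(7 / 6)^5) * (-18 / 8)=84035 / 3456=24.32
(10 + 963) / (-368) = -973 / 368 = -2.64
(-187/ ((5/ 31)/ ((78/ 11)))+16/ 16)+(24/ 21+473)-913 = -303067/ 35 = -8659.06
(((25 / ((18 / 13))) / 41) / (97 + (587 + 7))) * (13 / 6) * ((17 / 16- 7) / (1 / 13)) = -5217875 / 48955968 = -0.11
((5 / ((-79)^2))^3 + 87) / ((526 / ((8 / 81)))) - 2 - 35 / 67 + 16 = 4681846161775329425 / 346958968352578821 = 13.49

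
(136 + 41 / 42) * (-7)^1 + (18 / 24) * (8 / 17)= -97765 / 102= -958.48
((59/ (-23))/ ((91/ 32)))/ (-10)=944/ 10465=0.09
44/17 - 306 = -5158/17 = -303.41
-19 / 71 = -0.27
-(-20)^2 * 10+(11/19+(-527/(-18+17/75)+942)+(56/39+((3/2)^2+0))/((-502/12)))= -16143757663/5331742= -3027.86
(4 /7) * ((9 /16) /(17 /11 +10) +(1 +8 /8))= 4163 /3556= 1.17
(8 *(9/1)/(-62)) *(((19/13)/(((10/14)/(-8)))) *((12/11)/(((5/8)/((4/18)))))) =817152/110825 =7.37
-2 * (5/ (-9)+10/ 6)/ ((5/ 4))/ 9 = -16/ 81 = -0.20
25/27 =0.93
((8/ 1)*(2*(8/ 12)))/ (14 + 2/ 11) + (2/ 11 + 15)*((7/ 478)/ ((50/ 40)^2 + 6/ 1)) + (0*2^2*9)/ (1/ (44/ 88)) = 29087776/ 37218753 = 0.78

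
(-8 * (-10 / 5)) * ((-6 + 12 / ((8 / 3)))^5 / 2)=-243 / 4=-60.75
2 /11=0.18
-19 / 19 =-1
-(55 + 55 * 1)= -110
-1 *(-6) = 6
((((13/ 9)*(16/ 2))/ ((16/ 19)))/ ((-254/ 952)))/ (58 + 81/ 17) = -999362/ 1219581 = -0.82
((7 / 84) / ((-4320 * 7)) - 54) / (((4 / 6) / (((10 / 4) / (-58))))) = 19595521 / 5612544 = 3.49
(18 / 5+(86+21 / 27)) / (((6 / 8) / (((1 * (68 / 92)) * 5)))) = 276556 / 621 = 445.34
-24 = -24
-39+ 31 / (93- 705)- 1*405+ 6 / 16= -543059 / 1224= -443.68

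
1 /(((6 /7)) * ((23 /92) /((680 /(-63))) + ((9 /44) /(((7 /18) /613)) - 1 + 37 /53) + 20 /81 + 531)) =1048980240 /767263657777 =0.00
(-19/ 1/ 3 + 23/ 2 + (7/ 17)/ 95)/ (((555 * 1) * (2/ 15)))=50107/ 717060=0.07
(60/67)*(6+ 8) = 12.54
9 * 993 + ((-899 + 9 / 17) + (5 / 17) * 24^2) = 139535 / 17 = 8207.94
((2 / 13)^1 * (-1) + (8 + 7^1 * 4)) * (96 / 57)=14912 / 247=60.37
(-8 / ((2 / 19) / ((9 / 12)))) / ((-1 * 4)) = 57 / 4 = 14.25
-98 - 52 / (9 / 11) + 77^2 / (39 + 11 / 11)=-4799 / 360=-13.33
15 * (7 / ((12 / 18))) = 315 / 2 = 157.50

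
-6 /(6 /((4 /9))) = -4 /9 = -0.44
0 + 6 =6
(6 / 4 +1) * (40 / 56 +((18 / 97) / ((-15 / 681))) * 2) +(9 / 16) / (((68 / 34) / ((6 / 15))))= -2185049 / 54320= -40.23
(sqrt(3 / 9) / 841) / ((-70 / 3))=-sqrt(3) / 58870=-0.00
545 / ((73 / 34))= 18530 / 73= 253.84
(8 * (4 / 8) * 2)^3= 512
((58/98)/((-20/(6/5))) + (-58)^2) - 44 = 3319.96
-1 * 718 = -718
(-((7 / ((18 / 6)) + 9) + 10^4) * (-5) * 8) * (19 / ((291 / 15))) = 114129200 / 291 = 392196.56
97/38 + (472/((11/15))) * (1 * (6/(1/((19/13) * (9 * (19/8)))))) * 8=5244679631/5434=965160.04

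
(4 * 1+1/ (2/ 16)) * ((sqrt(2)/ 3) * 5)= 28.28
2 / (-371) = -2 / 371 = -0.01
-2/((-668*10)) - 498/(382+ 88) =-33257/31396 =-1.06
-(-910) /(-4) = -455 /2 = -227.50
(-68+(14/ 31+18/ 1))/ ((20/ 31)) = -384/ 5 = -76.80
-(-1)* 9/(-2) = -9/2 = -4.50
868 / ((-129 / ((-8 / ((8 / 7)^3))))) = 74431 / 2064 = 36.06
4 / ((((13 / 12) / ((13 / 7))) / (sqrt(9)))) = 144 / 7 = 20.57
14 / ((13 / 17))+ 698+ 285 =1001.31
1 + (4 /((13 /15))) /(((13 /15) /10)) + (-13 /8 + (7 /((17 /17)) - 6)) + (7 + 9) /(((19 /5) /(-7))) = 620513 /25688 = 24.16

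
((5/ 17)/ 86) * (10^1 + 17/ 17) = 0.04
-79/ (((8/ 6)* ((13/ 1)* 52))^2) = -711/ 7311616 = -0.00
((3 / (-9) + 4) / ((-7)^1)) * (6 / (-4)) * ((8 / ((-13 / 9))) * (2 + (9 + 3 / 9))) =-4488 / 91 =-49.32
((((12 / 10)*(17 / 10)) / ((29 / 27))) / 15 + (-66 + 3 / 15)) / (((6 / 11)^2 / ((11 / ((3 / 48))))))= -1267463384 / 32625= -38849.45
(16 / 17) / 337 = 16 / 5729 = 0.00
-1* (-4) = 4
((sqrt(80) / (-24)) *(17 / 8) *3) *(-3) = 51 *sqrt(5) / 16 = 7.13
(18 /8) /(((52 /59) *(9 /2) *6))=59 /624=0.09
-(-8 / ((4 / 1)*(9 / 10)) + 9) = -61 / 9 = -6.78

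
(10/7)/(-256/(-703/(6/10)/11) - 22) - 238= -57396281/241087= -238.07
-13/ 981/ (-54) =13/ 52974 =0.00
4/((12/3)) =1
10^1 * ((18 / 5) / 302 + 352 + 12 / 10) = 533350 / 151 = 3532.12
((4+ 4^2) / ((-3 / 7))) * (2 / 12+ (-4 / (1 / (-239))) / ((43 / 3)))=-1207570 / 387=-3120.34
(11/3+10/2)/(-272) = -13/408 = -0.03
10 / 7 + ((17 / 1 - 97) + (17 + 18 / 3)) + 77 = 21.43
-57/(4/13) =-741/4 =-185.25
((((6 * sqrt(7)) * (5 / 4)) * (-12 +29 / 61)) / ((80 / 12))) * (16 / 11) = -12654 * sqrt(7) / 671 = -49.89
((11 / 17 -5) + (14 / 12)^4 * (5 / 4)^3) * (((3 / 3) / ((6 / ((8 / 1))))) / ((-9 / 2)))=1035731 / 4758912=0.22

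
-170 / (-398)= 85 / 199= 0.43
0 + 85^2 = 7225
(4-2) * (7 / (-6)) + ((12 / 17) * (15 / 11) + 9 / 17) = -472 / 561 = -0.84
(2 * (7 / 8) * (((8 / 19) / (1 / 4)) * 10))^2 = 313600 / 361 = 868.70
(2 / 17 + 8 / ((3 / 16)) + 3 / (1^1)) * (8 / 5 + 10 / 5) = 2802 / 17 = 164.82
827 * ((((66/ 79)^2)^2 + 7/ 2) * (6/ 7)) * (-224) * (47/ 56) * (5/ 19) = -724362774953460/ 5180360773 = -139828.63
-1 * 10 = -10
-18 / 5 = -3.60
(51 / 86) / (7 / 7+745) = 0.00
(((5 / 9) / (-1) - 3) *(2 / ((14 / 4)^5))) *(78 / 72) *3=-0.04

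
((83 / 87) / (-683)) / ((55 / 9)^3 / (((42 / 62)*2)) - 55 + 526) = -847098 / 387795370321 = -0.00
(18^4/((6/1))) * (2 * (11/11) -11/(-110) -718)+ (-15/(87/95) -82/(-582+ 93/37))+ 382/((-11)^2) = -4711834148741963/376182345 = -12525399.48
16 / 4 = 4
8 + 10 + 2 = 20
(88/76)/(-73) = -22/1387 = -0.02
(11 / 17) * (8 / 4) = 22 / 17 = 1.29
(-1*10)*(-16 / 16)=10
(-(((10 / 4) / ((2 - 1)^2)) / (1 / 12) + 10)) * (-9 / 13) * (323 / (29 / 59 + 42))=6860520 / 32591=210.50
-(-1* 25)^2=-625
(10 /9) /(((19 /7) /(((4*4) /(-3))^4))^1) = 4587520 /13851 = 331.20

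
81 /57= 27 /19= 1.42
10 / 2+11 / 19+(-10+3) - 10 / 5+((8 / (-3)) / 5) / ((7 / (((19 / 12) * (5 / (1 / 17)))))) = -16369 / 1197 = -13.68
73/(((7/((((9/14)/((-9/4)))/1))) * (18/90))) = -730/49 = -14.90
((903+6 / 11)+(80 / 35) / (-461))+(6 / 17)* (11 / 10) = 2727374446 / 3017245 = 903.93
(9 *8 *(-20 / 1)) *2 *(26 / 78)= -960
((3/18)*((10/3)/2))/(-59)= -0.00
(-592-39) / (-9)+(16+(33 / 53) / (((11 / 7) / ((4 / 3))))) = 41327 / 477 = 86.64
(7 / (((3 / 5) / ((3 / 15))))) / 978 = 7 / 2934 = 0.00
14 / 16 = 7 / 8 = 0.88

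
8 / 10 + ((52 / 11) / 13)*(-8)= -116 / 55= -2.11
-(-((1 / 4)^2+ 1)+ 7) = -95 / 16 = -5.94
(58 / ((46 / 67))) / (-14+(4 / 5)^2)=-48575 / 7682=-6.32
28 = 28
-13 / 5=-2.60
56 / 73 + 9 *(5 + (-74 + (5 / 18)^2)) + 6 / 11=-17893849 / 28908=-618.99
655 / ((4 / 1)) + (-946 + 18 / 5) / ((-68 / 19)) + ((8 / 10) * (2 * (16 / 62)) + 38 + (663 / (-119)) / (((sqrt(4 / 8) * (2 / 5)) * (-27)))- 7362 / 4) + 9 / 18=-2897487 / 2108 + 65 * sqrt(2) / 126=-1373.79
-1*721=-721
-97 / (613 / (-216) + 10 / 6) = 20952 / 253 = 82.81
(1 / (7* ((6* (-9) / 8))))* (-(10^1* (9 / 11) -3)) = 76 / 693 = 0.11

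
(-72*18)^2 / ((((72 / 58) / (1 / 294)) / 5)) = 23010.61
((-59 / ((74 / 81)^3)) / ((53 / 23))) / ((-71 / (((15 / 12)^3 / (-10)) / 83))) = -18029135925 / 16200090457088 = -0.00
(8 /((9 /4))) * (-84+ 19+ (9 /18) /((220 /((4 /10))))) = -190664 /825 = -231.11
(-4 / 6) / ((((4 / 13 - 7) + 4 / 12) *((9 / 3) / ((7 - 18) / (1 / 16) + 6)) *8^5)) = -1105 / 6094848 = -0.00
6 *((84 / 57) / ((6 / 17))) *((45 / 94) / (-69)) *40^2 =-5712000 / 20539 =-278.11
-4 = -4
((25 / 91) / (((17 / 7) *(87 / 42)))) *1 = 350 / 6409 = 0.05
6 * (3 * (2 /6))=6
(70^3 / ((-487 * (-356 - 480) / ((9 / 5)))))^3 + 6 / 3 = 5786121227906374 / 1054449395015687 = 5.49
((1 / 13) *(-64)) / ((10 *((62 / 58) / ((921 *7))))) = -5982816 / 2015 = -2969.14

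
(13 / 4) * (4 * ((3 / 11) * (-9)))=-351 / 11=-31.91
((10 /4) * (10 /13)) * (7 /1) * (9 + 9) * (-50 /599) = -157500 /7787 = -20.23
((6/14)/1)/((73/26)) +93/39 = 16855/6643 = 2.54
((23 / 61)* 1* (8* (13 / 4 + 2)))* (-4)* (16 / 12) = -5152 / 61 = -84.46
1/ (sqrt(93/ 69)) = sqrt(713)/ 31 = 0.86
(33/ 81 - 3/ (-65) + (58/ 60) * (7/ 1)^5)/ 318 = 57027743/ 1116180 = 51.09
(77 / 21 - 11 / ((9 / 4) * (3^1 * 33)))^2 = 85849 / 6561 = 13.08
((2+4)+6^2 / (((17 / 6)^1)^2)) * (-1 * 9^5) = -178918470 / 289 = -619095.05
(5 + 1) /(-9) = -2 /3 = -0.67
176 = 176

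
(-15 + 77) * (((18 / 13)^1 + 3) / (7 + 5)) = 589 / 26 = 22.65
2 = 2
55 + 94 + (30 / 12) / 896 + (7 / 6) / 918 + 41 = 468850981 / 2467584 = 190.00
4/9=0.44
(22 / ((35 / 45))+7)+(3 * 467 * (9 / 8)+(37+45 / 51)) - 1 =1569175 / 952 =1648.29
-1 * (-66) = 66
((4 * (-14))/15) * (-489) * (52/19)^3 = 1283469824/34295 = 37424.40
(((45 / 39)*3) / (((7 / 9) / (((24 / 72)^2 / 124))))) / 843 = 15 / 3170804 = 0.00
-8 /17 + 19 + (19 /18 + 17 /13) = 83111 /3978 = 20.89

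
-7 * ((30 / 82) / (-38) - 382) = 4166197 / 1558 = 2674.07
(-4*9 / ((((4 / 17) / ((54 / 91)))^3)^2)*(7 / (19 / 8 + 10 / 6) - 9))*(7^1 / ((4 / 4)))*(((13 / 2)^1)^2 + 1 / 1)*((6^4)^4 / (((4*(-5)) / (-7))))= 22623712817500166470103699880192 / 1124149335673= 20125184528046638290.03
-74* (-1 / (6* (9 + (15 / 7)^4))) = 88837 / 216702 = 0.41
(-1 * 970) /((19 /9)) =-8730 /19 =-459.47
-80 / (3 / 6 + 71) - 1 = -303 / 143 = -2.12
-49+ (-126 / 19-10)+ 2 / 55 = -68547 / 1045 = -65.60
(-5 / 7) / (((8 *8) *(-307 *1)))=5 / 137536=0.00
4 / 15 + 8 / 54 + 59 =8021 / 135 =59.41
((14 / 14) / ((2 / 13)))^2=169 / 4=42.25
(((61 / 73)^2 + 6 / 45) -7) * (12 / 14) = -986144 / 186515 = -5.29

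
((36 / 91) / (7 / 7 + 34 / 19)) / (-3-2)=-684 / 24115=-0.03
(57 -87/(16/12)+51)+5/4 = 44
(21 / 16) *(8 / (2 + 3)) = 21 / 10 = 2.10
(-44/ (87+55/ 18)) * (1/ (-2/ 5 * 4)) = 0.31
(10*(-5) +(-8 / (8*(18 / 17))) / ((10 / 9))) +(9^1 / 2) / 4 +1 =-1949 / 40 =-48.72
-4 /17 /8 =-1 /34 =-0.03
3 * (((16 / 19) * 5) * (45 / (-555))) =-720 / 703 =-1.02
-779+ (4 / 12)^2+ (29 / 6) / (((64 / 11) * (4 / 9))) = -3580507 / 4608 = -777.02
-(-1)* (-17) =-17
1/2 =0.50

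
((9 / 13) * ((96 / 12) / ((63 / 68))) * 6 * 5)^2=266342400 / 8281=32163.07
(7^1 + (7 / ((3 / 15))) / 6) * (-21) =-539 / 2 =-269.50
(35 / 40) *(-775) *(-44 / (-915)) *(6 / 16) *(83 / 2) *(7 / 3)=-6934235 / 5856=-1184.12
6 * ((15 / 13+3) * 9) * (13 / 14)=208.29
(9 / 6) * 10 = 15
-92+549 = 457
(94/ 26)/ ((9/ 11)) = 517/ 117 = 4.42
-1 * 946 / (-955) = 0.99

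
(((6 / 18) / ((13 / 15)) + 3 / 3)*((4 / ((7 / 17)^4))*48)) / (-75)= -96216192 / 780325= -123.30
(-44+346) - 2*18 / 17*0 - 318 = -16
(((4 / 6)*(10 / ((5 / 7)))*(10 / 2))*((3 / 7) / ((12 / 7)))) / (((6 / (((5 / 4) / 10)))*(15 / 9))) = 7 / 48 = 0.15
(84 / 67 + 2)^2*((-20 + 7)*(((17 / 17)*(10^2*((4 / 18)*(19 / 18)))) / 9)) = -1173842800 / 3272481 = -358.70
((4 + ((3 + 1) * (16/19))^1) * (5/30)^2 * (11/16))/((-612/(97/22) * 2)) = -3395/6697728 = -0.00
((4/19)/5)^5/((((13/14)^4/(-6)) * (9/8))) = -629407744/662998720678125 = -0.00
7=7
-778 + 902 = 124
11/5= 2.20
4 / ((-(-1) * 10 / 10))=4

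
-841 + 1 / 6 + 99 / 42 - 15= -17923 / 21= -853.48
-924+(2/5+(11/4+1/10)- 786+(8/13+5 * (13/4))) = -43937/26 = -1689.88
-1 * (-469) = 469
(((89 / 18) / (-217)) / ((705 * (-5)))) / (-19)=-89 / 261604350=-0.00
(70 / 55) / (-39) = -14 / 429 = -0.03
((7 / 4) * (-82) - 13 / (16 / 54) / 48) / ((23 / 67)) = -1238495 / 2944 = -420.68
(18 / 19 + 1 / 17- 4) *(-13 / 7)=12571 / 2261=5.56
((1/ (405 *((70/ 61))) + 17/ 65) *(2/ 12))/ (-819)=-97183/ 1811054700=-0.00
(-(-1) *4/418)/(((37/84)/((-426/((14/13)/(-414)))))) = 27512784/7733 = 3557.84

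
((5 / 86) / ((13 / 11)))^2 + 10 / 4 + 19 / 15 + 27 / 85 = 1302567221 / 318730620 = 4.09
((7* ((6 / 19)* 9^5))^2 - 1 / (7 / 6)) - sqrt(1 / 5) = 43054813781382 / 2527 - sqrt(5) / 5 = 17037916019.09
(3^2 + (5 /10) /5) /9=91 /90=1.01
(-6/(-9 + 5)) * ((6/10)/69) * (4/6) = 1/115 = 0.01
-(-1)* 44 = 44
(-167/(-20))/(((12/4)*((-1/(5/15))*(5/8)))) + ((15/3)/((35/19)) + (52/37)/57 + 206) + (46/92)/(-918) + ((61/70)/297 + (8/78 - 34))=622167185483/3588885300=173.36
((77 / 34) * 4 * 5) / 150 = 0.30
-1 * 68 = -68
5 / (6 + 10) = 5 / 16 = 0.31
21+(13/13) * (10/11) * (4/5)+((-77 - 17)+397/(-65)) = -56042/715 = -78.38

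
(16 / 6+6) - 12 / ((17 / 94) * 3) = -686 / 51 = -13.45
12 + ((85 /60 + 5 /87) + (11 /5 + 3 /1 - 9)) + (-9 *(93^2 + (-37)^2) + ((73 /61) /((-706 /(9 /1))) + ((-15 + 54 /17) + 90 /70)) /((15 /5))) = -133990305281233 /1486207660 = -90155.84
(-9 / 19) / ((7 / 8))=-72 / 133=-0.54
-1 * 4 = -4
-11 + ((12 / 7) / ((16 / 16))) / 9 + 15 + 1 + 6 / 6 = 130 / 21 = 6.19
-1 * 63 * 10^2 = -6300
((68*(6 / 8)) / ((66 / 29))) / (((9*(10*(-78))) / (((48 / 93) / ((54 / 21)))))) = -3451 / 5386095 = -0.00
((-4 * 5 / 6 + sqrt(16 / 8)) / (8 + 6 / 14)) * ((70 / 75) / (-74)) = 98 / 19647-49 * sqrt(2) / 32745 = 0.00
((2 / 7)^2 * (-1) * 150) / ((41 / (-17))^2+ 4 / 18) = -1560600 / 769643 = -2.03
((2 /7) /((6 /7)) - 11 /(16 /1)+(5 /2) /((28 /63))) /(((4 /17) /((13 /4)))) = 55913 /768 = 72.80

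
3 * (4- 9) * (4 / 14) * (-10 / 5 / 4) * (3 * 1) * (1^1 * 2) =90 / 7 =12.86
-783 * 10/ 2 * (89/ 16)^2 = -31010715/ 256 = -121135.61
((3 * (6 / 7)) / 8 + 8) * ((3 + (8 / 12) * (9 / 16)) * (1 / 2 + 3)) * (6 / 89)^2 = 56619 / 126736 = 0.45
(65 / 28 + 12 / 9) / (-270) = -307 / 22680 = -0.01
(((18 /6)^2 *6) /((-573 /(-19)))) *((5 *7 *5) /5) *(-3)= -35910 /191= -188.01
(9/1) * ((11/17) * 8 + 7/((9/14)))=2458/17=144.59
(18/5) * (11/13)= 198/65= 3.05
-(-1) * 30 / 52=15 / 26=0.58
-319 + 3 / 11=-3506 / 11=-318.73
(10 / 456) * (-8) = -10 / 57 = -0.18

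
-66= -66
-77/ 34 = -2.26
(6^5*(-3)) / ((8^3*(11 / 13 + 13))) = -1053 / 320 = -3.29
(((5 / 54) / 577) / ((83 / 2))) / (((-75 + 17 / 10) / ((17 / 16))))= -425 / 7582486248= -0.00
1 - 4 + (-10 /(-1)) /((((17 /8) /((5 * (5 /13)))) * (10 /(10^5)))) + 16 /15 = 299993591 /3315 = 90495.80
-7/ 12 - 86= -1039/ 12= -86.58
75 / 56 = 1.34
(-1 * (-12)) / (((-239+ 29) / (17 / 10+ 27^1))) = -41 / 25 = -1.64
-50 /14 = -25 /7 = -3.57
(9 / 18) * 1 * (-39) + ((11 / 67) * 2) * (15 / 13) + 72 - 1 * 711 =-1146447 / 1742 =-658.12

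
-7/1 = -7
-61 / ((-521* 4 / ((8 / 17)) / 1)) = 122 / 8857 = 0.01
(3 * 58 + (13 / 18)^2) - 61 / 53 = 2977121 / 17172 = 173.37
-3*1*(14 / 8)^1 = -21 / 4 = -5.25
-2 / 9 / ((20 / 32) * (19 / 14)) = -224 / 855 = -0.26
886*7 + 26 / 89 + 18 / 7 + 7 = 3869991 / 623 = 6211.86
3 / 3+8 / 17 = 25 / 17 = 1.47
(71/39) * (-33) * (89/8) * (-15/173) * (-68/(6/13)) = -5908265/692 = -8537.96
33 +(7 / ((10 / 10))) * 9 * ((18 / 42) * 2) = 87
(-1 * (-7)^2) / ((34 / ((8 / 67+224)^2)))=-5524266272 / 76313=-72389.58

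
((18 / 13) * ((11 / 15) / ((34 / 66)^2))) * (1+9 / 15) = 6.12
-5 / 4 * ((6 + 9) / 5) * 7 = -105 / 4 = -26.25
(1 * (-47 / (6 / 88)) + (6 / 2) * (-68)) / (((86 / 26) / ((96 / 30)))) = -111488 / 129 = -864.25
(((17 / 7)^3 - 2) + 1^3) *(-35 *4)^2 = 1828000 / 7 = 261142.86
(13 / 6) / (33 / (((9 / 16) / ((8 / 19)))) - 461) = -19 / 3826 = -0.00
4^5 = 1024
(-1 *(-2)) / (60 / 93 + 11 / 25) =1550 / 841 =1.84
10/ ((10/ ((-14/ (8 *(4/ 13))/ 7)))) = -13/ 16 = -0.81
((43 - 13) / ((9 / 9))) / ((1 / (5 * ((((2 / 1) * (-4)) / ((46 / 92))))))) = -2400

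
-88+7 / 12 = -1049 / 12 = -87.42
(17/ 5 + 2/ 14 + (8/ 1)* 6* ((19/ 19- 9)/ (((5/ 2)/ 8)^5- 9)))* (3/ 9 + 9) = 61050739024/ 141510885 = 431.42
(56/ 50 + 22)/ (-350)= -289/ 4375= -0.07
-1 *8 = -8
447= 447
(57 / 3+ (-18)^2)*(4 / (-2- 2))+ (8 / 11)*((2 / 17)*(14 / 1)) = -63917 / 187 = -341.80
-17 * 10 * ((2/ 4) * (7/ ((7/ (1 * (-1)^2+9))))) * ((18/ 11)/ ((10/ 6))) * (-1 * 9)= 82620/ 11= 7510.91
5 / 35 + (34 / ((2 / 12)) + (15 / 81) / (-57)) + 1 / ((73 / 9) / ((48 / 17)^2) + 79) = 3649219559164 / 17875003293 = 204.15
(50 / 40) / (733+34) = 5 / 3068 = 0.00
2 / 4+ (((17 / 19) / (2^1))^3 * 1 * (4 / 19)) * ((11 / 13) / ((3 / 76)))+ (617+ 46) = 355189999 / 535002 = 663.90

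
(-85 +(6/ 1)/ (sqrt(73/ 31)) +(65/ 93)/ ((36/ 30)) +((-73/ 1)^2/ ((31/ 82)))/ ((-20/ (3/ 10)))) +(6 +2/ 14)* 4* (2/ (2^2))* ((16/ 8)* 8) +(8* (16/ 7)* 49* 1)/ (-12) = -33973171/ 195300 +6* sqrt(2263)/ 73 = -170.04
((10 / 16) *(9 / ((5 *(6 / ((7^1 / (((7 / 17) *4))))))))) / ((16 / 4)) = 51 / 256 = 0.20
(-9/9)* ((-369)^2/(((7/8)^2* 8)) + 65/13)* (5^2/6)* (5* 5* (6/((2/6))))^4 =-186156927421875000/49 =-3799120967793367.35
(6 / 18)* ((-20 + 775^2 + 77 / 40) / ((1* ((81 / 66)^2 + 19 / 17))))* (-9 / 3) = -49417937789 / 215890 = -228903.32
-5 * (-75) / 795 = 25 / 53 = 0.47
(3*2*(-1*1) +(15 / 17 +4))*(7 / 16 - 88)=26619 / 272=97.86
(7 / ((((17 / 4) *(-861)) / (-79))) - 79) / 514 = -164873 / 1074774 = -0.15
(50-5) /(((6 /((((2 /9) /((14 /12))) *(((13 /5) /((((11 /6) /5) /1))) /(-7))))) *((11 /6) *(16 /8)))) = -2340 /5929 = -0.39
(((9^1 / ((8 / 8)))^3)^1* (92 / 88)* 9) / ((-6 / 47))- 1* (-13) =-2363575 / 44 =-53717.61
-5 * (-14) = 70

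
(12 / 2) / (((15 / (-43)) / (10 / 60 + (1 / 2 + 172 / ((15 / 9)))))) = -133988 / 75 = -1786.51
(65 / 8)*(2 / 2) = 8.12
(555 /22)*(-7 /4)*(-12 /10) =2331 /44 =52.98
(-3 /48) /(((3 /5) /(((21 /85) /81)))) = -7 /22032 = -0.00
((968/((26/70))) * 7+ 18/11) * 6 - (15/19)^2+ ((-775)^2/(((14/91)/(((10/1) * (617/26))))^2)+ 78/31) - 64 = 9147843121998621669/6401252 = 1429070925812.42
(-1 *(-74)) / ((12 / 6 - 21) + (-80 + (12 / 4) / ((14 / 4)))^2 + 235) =1813 / 158750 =0.01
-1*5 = -5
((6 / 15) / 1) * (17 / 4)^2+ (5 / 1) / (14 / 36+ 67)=354157 / 48520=7.30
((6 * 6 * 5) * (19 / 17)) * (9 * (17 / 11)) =30780 / 11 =2798.18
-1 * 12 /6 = -2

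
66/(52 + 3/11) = 726/575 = 1.26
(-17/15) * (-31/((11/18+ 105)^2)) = 56916/18069005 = 0.00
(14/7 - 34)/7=-32/7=-4.57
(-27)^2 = 729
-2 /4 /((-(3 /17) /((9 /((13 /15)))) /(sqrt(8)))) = 765 * sqrt(2) /13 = 83.22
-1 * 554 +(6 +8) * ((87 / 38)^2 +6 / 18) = -1030907 / 2166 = -475.95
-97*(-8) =776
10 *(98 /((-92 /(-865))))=211925 /23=9214.13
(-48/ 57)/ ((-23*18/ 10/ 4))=320/ 3933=0.08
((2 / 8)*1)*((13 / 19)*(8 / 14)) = 13 / 133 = 0.10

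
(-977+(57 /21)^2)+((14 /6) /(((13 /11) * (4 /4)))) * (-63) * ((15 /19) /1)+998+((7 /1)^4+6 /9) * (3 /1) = 86356950 /12103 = 7135.17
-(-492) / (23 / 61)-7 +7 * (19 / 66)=1973225 / 1518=1299.88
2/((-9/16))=-32/9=-3.56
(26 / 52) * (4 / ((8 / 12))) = 3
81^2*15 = 98415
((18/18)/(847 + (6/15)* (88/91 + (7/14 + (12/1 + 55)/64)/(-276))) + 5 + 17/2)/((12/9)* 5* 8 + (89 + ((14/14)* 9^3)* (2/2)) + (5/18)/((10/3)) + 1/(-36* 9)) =2482655728887/160239319891189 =0.02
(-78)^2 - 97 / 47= 285851 / 47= 6081.94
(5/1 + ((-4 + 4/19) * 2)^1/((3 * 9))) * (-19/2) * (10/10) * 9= -807/2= -403.50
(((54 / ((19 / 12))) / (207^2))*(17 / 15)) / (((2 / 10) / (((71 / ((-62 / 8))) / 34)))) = -1136 / 934743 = -0.00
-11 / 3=-3.67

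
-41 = -41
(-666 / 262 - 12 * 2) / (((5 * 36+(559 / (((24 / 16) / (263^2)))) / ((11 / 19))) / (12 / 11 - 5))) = 448533 / 192477492778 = 0.00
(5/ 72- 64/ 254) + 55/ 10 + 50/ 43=2547989/ 393192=6.48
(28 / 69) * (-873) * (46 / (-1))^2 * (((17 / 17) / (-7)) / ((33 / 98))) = 3498208 / 11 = 318018.91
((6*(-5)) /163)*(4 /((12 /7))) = -70 /163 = -0.43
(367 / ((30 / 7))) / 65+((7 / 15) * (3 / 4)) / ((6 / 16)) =1463 / 650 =2.25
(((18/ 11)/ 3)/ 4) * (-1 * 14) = -21/ 11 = -1.91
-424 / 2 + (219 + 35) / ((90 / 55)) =-511 / 9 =-56.78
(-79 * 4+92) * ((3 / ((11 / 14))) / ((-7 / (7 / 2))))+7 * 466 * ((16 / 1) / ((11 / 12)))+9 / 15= 3155073 / 55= 57364.96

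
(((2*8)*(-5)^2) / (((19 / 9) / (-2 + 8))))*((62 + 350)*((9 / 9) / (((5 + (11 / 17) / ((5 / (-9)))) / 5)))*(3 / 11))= 5673240000 / 34067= 166531.83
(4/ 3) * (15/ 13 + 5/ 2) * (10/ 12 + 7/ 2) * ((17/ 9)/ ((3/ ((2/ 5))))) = 1292/ 243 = 5.32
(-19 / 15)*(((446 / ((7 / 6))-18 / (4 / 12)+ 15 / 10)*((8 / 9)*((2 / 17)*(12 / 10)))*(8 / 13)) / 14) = -623808 / 270725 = -2.30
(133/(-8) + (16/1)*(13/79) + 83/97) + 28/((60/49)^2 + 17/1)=-31648331043/2722939768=-11.62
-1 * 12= -12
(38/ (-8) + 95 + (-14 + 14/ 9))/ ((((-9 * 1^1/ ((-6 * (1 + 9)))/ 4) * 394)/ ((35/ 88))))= 490175/ 234036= 2.09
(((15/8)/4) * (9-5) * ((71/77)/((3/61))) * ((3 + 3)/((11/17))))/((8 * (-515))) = -220881/2791712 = -0.08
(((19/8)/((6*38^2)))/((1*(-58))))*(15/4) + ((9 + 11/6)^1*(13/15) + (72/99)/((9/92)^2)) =21462371225/251361792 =85.38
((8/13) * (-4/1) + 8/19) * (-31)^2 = -484344/247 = -1960.91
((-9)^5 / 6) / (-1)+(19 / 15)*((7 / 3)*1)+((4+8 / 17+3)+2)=15076507 / 1530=9853.93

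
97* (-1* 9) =-873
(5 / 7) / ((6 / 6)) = 5 / 7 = 0.71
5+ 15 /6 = 15 /2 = 7.50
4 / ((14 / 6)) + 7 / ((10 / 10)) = 61 / 7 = 8.71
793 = 793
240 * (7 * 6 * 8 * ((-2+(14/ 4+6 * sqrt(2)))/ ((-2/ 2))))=-805213.09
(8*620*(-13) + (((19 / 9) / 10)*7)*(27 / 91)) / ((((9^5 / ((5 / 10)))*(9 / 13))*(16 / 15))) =-8382343 / 11337408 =-0.74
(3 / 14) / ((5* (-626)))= -3 / 43820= -0.00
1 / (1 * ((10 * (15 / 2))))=1 / 75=0.01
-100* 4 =-400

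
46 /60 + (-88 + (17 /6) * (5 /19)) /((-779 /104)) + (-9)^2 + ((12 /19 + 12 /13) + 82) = 340513623 /1924130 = 176.97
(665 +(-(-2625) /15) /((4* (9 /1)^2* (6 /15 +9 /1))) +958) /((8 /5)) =123579595 /121824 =1014.41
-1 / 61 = -0.02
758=758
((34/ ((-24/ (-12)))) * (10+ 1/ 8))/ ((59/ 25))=34425/ 472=72.93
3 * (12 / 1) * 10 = 360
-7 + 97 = 90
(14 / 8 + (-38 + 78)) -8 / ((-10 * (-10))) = 4167 / 100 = 41.67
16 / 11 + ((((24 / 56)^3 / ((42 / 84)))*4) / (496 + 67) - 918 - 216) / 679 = -310903114 / 1442331121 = -0.22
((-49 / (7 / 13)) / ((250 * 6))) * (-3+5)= -91 / 750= -0.12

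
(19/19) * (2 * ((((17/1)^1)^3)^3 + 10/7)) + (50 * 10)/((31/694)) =51467140829318/217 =237175764190.41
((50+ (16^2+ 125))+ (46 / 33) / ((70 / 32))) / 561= 498541 / 647955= 0.77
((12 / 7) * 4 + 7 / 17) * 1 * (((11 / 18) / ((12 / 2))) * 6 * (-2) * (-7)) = 9515 / 153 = 62.19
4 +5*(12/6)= 14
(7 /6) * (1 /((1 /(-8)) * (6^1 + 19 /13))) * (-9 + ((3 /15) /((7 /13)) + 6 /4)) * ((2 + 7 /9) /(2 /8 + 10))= 259480 /107379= 2.42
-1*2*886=-1772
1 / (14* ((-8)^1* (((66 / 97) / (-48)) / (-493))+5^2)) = 47821 / 16737196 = 0.00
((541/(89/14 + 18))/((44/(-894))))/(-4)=1692789/15004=112.82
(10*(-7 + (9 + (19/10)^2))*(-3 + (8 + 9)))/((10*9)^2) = 1309/13500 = 0.10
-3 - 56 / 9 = -83 / 9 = -9.22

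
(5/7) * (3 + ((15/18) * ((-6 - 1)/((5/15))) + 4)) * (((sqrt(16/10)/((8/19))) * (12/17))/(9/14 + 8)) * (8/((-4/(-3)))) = -7182 * sqrt(10)/2057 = -11.04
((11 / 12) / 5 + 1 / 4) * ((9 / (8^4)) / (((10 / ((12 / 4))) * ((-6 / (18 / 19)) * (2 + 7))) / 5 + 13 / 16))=-39 / 1523200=-0.00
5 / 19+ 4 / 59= 371 / 1121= 0.33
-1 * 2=-2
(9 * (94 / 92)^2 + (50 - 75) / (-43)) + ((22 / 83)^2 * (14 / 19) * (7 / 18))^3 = 9.98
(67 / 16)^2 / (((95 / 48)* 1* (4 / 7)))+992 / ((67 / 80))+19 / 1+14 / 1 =502267703 / 407360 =1232.98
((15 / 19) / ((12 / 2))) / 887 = 5 / 33706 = 0.00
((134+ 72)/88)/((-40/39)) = -4017/1760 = -2.28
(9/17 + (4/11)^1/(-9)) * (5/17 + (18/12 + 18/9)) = 35389/19074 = 1.86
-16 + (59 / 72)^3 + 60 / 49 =-260167981 / 18289152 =-14.23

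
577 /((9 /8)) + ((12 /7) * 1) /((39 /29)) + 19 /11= 4647661 /9009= 515.89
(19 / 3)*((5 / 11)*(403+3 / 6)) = 25555 / 22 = 1161.59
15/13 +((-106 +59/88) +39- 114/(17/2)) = -1528369/19448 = -78.59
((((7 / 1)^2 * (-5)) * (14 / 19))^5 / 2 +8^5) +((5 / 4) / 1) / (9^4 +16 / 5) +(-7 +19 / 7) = -218147528290970000652539 / 2275505267812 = -95867731609.66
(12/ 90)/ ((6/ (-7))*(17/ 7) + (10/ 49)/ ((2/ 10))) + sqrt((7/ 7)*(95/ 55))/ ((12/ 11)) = -49/ 390 + sqrt(209)/ 12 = 1.08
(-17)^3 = -4913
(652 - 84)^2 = 322624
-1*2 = -2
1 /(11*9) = 1 /99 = 0.01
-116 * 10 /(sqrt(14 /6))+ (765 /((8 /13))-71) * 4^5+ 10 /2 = 1200261-1160 * sqrt(21) /7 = 1199501.60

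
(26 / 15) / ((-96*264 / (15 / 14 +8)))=-1651 / 2661120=-0.00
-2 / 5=-0.40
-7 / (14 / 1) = -1 / 2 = -0.50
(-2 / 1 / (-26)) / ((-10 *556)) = -1 / 72280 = -0.00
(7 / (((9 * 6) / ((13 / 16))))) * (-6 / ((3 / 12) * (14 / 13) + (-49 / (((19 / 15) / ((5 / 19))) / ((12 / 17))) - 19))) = 0.02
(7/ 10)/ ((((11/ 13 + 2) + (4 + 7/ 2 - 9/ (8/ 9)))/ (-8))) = -2912/ 115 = -25.32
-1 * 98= -98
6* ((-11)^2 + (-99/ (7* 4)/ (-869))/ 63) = 5620695/ 7742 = 726.00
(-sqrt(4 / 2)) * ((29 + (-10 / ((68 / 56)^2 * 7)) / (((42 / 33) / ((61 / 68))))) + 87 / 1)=-566553 * sqrt(2) / 4913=-163.08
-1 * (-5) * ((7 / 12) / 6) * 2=0.97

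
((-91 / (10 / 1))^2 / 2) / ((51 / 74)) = 60.08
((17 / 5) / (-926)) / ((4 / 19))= -323 / 18520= -0.02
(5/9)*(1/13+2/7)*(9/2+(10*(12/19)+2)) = 26785/10374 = 2.58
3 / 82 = 0.04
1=1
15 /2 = 7.50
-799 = -799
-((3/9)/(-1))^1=1/3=0.33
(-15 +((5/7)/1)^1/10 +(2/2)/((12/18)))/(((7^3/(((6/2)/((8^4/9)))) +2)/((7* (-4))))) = 5076/702491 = 0.01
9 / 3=3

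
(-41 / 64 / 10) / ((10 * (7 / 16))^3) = -164 / 214375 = -0.00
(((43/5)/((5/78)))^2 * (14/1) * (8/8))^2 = 24803233651699776/390625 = 63496278148.35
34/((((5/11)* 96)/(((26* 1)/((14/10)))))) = 2431/168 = 14.47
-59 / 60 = -0.98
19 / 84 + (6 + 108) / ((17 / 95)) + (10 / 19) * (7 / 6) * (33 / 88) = 34594129 / 54264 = 637.52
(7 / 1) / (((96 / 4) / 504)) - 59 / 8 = 1117 / 8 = 139.62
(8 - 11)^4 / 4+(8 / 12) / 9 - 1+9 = 3059 / 108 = 28.32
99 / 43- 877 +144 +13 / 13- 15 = -32022 / 43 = -744.70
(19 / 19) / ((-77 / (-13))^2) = 0.03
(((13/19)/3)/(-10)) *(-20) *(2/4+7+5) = 325/57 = 5.70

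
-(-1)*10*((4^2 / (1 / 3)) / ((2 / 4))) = 960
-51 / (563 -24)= -51 / 539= -0.09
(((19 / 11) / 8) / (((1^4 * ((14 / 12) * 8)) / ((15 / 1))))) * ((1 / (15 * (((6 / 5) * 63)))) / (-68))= -95 / 21111552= -0.00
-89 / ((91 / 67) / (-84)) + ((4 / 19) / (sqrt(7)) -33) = 4*sqrt(7) / 133 + 71127 / 13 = 5471.39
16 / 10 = 8 / 5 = 1.60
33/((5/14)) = 462/5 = 92.40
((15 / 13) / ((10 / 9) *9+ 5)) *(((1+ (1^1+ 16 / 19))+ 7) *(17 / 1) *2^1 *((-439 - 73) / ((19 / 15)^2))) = -732441600 / 89167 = -8214.27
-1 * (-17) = 17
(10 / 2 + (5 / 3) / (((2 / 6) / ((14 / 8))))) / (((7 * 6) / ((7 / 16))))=55 / 384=0.14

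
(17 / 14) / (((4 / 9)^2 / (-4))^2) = 111537 / 224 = 497.93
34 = 34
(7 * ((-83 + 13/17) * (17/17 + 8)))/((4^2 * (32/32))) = -44037/136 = -323.80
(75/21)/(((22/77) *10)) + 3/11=67/44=1.52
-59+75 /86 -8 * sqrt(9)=-7063 /86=-82.13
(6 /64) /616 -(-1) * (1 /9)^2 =19955 /1596672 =0.01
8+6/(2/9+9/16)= 1768/113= 15.65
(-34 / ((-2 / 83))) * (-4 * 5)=-28220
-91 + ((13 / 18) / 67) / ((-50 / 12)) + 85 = -30163 / 5025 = -6.00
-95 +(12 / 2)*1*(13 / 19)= -1727 / 19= -90.89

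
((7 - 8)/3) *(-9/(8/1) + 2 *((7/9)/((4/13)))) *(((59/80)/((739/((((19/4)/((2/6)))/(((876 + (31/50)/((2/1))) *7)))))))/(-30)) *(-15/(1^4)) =-1586215/1044438135552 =-0.00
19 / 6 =3.17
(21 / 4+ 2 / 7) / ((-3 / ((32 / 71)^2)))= -0.37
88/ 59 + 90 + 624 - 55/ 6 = 250039/ 354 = 706.32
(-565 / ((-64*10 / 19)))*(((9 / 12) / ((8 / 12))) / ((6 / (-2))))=-6441 / 1024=-6.29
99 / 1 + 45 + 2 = 146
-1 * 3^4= -81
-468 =-468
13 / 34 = 0.38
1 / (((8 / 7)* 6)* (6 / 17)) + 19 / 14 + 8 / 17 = 76801 / 34272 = 2.24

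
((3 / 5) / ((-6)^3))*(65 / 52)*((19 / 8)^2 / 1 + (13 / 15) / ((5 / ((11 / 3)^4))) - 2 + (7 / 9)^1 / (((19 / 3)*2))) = -258792553 / 2127513600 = -0.12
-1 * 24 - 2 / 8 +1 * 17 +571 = 563.75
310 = 310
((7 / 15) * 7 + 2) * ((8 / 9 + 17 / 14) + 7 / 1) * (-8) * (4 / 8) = -181226 / 945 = -191.77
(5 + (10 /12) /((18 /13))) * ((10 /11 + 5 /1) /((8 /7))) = 25025 /864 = 28.96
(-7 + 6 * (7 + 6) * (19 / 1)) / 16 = 1475 / 16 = 92.19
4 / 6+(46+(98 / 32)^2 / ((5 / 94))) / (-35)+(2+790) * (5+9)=744731539 / 67200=11082.31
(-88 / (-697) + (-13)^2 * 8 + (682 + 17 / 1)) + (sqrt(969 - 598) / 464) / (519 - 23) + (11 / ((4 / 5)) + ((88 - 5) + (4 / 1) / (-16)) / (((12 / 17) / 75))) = sqrt(371) / 230144 + 121077975 / 11152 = 10857.06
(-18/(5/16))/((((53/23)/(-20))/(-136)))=-3603456/53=-67989.74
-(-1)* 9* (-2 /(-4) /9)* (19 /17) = 19 /34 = 0.56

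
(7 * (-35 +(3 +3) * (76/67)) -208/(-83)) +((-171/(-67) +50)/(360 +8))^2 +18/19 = -185874517850455/958687215872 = -193.88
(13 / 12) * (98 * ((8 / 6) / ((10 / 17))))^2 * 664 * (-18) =-47917198784 / 75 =-638895983.79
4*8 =32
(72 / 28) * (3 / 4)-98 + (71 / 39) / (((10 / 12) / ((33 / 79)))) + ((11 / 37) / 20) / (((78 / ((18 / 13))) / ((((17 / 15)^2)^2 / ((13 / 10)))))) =-72185244402191 / 758578786875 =-95.16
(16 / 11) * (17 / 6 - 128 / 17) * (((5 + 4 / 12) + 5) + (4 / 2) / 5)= -616952 / 8415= -73.32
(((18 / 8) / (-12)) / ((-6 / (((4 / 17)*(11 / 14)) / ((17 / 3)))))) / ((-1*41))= -33 / 1327088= -0.00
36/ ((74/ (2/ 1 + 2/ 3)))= 48/ 37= 1.30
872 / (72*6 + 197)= 872 / 629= 1.39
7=7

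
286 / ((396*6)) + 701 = 75721 / 108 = 701.12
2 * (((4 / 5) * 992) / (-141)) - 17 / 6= -19867 / 1410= -14.09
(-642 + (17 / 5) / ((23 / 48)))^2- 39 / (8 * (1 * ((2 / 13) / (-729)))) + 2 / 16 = 90184733261 / 211600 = 426203.84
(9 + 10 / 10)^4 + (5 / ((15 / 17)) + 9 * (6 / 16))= 240217 / 24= 10009.04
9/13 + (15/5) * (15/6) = 213/26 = 8.19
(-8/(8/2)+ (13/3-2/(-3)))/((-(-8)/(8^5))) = 12288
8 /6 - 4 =-8 /3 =-2.67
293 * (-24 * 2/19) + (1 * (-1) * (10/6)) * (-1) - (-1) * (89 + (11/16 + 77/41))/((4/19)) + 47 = -38380271/149568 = -256.61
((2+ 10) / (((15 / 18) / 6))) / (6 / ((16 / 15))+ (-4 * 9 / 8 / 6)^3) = 3072 / 185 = 16.61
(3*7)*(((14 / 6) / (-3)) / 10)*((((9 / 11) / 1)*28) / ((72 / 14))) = -2401 / 330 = -7.28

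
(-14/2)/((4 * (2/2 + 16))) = -7/68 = -0.10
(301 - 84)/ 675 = 217/ 675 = 0.32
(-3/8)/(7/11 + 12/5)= -165/1336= -0.12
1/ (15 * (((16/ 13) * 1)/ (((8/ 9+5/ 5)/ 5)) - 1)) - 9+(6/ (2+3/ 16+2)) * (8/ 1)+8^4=2055373352/ 501495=4098.49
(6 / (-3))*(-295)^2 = -174050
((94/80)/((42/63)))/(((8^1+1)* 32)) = 47/7680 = 0.01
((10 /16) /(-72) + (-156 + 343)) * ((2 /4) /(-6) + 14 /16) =2046433 /13824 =148.03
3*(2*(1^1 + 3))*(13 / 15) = 104 / 5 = 20.80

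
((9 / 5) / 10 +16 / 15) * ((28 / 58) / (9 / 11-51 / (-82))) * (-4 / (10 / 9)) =-1.50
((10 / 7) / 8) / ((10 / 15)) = 15 / 56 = 0.27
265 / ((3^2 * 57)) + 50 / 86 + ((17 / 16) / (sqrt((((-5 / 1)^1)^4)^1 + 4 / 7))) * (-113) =24220 / 22059 - 1921 * sqrt(30653) / 70064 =-3.70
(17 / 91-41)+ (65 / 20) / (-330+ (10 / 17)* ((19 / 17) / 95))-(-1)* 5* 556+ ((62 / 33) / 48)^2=20482519868711 / 7477614144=2739.18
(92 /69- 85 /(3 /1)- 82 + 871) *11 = 8382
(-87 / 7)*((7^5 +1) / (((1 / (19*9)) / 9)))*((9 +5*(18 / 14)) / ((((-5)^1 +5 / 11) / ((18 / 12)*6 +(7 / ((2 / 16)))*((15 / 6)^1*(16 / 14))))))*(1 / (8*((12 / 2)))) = 4706584108083 / 1225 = 3842109475.99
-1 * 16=-16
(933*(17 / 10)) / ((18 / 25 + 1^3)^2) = 1982625 / 3698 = 536.13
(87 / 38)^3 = 658503 / 54872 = 12.00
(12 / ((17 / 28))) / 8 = 42 / 17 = 2.47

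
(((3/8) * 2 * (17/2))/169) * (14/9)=119/2028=0.06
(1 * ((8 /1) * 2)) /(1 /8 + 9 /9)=128 /9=14.22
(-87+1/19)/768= -413/3648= -0.11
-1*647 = -647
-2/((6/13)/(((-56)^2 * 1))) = -40768/3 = -13589.33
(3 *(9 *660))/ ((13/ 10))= 178200/ 13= 13707.69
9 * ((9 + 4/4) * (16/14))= 720/7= 102.86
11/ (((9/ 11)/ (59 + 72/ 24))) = 7502/ 9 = 833.56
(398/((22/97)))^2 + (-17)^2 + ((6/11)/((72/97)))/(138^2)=85158851715851/27651888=3079675.85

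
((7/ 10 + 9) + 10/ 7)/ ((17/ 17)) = 779/ 70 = 11.13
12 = 12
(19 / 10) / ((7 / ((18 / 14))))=171 / 490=0.35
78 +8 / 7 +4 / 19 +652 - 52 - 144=535.35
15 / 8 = 1.88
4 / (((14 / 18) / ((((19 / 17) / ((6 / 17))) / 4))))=57 / 14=4.07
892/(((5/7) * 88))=1561/110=14.19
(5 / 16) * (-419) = -2095 / 16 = -130.94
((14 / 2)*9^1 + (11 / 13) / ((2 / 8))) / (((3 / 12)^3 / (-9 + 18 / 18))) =-441856 / 13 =-33988.92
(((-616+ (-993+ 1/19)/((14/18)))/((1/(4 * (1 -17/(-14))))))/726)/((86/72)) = -2177688/112651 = -19.33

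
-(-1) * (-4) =-4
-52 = -52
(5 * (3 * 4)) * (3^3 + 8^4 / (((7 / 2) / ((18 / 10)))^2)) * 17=277476516 / 245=1132557.21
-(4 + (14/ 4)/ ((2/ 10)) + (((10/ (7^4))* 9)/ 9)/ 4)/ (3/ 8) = -57.34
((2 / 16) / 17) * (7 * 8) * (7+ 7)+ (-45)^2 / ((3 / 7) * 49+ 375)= 8137 / 748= 10.88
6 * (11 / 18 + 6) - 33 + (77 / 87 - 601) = -17210 / 29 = -593.45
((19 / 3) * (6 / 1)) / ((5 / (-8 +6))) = -76 / 5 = -15.20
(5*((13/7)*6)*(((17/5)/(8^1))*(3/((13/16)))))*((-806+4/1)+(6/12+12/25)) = -12255606/175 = -70032.03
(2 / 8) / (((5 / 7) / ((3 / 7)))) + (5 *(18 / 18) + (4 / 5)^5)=68471 / 12500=5.48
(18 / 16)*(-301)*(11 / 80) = -46.56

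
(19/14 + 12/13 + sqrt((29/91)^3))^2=12035 * sqrt(2639)/753571 + 15770031/3014284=6.05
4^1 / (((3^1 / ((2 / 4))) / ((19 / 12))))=19 / 18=1.06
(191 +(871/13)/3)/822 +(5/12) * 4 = 2375/1233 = 1.93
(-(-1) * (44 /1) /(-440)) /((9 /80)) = -0.89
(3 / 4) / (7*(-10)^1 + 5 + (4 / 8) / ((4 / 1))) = -0.01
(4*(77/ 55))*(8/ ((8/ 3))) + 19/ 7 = 683/ 35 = 19.51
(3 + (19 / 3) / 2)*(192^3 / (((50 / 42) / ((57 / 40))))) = 52245430.27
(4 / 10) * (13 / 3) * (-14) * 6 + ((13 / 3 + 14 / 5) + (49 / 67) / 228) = -10575839 / 76380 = -138.46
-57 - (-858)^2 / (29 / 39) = -28712049 / 29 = -990070.66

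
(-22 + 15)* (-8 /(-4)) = -14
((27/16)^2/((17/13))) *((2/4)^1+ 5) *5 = 521235/8704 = 59.88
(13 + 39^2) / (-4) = -767 / 2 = -383.50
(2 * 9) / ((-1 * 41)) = -18 / 41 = -0.44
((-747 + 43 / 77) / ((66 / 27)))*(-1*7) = 258642 / 121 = 2137.54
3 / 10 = 0.30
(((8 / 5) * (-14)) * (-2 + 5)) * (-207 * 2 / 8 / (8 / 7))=30429 / 10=3042.90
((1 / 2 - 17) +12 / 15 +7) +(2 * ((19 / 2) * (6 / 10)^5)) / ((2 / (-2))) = -63609 / 6250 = -10.18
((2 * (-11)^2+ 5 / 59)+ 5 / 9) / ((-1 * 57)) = -128842 / 30267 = -4.26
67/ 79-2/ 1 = -91/ 79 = -1.15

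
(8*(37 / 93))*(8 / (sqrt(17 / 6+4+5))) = 2368*sqrt(426) / 6603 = 7.40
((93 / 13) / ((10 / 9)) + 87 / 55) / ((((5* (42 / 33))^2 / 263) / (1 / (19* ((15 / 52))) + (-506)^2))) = 100880899941371 / 7564375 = 13336316.61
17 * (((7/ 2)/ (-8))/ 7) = -17/ 16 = -1.06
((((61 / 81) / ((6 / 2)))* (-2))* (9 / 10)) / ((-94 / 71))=4331 / 12690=0.34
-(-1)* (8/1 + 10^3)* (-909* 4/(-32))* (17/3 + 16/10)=4161402/5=832280.40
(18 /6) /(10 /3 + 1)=9 /13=0.69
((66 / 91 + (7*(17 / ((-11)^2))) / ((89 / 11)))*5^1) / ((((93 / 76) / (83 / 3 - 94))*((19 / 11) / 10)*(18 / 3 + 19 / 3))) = -81152200 / 753207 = -107.74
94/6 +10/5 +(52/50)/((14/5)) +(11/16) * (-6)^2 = 17971/420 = 42.79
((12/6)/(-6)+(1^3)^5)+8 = 26/3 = 8.67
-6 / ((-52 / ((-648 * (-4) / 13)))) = 3888 / 169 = 23.01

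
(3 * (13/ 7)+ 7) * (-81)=-7128/ 7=-1018.29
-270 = -270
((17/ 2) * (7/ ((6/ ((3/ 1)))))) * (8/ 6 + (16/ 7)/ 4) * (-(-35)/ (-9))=-5950/ 27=-220.37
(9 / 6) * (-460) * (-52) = 35880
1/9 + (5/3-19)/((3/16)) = -277/3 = -92.33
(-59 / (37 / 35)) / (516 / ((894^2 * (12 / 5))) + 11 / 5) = -8252111700 / 325328827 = -25.37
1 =1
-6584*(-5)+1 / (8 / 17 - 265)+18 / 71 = 10511007779 / 319287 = 32920.25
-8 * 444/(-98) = 1776/49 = 36.24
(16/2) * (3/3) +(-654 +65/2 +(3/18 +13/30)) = -6129/10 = -612.90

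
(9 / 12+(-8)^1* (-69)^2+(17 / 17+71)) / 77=-21723 / 44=-493.70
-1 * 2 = -2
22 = 22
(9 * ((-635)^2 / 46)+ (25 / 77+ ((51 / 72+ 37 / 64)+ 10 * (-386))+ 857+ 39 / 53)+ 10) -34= 1367255521217 / 18021696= 75867.19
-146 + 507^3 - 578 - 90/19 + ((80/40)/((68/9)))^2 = 2862416883215/21964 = 130323114.33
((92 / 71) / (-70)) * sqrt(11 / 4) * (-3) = 0.09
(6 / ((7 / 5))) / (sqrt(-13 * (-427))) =30 * sqrt(5551) / 38857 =0.06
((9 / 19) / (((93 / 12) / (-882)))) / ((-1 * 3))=10584 / 589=17.97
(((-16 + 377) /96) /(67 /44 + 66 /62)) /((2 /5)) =615505 /169392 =3.63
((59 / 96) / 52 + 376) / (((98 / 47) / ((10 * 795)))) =1433640.98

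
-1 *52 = -52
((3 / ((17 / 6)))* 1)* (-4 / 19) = -72 / 323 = -0.22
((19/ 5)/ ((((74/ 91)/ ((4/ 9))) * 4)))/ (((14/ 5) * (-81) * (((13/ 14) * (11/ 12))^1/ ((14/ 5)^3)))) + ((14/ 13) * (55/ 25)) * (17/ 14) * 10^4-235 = 4585844441873/ 160714125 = 28534.17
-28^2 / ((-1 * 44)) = 196 / 11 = 17.82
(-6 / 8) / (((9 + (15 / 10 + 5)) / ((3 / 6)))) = -0.02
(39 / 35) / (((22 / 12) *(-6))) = -0.10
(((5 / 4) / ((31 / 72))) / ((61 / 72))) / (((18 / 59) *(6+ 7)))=21240 / 24583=0.86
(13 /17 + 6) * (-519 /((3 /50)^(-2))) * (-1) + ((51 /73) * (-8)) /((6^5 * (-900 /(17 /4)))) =91476215941 /7237512000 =12.64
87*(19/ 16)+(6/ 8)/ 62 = 51249/ 496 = 103.32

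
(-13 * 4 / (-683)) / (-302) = -26 / 103133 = -0.00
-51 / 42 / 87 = -17 / 1218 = -0.01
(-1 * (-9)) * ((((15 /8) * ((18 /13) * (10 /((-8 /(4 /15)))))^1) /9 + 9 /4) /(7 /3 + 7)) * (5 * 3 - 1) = 378 /13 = 29.08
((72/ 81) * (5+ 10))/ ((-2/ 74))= -1480/ 3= -493.33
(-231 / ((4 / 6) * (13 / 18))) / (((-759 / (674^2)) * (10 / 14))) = 402011.47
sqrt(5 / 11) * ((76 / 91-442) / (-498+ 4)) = 20073 * sqrt(55) / 247247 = 0.60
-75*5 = -375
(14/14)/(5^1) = 1/5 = 0.20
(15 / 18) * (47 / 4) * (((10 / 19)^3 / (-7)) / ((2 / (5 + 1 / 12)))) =-1791875 / 3456936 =-0.52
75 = 75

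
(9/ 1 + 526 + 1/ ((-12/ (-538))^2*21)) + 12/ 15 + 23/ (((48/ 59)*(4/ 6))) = 20379397/ 30240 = 673.92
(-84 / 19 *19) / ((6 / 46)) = -644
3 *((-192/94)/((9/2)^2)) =-128/423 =-0.30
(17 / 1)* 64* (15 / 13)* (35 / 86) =285600 / 559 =510.91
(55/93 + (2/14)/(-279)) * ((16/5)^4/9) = 75628544/10985625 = 6.88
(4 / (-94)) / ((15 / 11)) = -22 / 705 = -0.03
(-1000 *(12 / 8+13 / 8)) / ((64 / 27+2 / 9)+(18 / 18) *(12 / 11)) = -928125 / 1094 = -848.38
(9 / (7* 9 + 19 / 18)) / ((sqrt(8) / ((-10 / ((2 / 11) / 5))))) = -22275* sqrt(2) / 2306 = -13.66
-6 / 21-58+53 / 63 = -517 / 9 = -57.44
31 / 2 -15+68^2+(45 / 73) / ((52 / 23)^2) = 912863109 / 197392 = 4624.62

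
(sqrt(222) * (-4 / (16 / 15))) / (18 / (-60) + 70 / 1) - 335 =-335 - 75 * sqrt(222) / 1394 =-335.80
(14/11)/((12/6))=7/11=0.64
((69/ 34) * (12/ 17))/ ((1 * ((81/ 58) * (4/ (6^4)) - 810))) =-96048/ 54308591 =-0.00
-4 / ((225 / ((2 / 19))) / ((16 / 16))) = -8 / 4275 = -0.00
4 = 4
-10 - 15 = -25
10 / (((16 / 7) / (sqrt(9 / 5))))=21 * sqrt(5) / 8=5.87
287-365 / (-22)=6679 / 22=303.59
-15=-15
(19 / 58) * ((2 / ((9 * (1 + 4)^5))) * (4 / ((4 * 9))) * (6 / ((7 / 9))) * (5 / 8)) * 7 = 19 / 217500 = 0.00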